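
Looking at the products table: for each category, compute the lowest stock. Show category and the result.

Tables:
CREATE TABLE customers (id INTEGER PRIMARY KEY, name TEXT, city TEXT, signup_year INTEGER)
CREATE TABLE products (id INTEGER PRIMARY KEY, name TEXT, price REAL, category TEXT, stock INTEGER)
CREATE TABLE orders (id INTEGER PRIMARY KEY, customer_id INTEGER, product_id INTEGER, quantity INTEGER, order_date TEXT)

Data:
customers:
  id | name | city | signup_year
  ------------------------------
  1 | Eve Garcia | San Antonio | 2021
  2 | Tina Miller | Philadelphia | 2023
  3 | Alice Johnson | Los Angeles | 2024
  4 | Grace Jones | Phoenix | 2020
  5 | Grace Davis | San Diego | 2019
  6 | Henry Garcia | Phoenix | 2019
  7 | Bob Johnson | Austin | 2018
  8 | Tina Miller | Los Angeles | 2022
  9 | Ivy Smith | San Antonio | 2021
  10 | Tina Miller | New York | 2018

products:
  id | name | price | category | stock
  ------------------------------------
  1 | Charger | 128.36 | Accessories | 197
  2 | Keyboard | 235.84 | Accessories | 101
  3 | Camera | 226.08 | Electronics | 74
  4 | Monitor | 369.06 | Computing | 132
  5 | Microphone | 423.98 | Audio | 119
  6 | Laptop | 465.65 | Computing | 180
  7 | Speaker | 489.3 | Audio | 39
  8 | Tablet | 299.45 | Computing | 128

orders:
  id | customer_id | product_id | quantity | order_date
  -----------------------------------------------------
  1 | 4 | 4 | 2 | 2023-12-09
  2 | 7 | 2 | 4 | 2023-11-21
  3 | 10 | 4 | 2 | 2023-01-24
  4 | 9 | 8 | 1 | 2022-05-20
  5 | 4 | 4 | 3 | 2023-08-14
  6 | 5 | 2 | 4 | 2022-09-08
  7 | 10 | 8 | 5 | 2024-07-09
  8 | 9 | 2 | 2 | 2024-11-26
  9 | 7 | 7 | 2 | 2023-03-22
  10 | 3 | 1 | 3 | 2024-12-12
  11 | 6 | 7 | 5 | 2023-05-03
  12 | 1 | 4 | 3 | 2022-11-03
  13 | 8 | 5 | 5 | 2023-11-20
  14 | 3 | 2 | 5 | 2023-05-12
SELECT category, MIN(stock) AS min_stock FROM products GROUP BY category

Execution result:
category | min_stock
Accessories | 101
Audio | 39
Computing | 128
Electronics | 74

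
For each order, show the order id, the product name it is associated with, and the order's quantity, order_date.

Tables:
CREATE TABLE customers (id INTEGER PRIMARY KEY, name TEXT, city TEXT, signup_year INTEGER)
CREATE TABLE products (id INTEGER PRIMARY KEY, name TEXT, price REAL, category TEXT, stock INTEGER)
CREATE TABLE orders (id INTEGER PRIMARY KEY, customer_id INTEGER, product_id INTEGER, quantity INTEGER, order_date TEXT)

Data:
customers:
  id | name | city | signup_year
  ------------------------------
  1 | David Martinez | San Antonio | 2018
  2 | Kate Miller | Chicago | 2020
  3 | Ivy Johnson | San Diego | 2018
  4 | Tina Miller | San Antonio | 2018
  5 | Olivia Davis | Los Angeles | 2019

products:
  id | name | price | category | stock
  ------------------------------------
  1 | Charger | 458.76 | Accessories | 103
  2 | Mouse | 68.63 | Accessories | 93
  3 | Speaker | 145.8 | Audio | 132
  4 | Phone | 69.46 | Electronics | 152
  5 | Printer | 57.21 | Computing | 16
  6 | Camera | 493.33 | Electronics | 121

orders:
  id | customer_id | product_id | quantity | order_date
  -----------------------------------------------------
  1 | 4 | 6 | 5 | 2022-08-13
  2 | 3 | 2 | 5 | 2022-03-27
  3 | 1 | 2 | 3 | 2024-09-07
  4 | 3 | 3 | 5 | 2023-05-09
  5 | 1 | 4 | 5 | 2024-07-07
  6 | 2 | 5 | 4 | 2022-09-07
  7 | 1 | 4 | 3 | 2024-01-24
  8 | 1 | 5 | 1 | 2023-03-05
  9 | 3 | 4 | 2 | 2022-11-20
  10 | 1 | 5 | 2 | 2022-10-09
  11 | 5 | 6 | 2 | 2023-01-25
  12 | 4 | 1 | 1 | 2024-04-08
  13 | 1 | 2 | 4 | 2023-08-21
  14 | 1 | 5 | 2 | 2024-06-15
SELECT c.id, p.name AS product, c.quantity, c.order_date FROM orders c JOIN products p ON c.product_id = p.id

Execution result:
id | product | quantity | order_date
1 | Camera | 5 | 2022-08-13
2 | Mouse | 5 | 2022-03-27
3 | Mouse | 3 | 2024-09-07
4 | Speaker | 5 | 2023-05-09
5 | Phone | 5 | 2024-07-07
6 | Printer | 4 | 2022-09-07
7 | Phone | 3 | 2024-01-24
8 | Printer | 1 | 2023-03-05
9 | Phone | 2 | 2022-11-20
10 | Printer | 2 | 2022-10-09
11 | Camera | 2 | 2023-01-25
12 | Charger | 1 | 2024-04-08
13 | Mouse | 4 | 2023-08-21
14 | Printer | 2 | 2024-06-15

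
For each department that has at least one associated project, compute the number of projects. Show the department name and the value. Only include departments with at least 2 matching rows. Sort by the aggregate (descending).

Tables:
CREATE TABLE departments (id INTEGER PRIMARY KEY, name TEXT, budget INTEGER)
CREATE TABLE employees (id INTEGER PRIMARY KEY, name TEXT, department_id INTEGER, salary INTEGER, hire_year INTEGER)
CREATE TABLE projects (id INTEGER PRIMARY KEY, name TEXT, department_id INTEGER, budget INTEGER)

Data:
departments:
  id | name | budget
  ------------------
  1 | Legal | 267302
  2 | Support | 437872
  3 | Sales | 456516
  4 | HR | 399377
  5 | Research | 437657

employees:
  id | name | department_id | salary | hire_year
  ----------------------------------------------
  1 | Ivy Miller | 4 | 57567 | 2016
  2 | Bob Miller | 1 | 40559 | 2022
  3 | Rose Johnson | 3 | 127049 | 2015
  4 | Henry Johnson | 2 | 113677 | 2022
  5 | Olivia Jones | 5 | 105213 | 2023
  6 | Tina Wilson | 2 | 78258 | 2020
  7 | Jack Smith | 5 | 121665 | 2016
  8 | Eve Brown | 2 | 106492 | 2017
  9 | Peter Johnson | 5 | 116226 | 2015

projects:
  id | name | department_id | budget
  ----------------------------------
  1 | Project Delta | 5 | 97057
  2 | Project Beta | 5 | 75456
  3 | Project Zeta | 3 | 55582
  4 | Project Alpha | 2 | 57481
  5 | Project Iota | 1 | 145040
SELECT p.name, COUNT(*) AS n FROM projects c JOIN departments p ON c.department_id = p.id GROUP BY p.id, p.name HAVING COUNT(*) >= 2 ORDER BY n DESC

Execution result:
name | n
Research | 2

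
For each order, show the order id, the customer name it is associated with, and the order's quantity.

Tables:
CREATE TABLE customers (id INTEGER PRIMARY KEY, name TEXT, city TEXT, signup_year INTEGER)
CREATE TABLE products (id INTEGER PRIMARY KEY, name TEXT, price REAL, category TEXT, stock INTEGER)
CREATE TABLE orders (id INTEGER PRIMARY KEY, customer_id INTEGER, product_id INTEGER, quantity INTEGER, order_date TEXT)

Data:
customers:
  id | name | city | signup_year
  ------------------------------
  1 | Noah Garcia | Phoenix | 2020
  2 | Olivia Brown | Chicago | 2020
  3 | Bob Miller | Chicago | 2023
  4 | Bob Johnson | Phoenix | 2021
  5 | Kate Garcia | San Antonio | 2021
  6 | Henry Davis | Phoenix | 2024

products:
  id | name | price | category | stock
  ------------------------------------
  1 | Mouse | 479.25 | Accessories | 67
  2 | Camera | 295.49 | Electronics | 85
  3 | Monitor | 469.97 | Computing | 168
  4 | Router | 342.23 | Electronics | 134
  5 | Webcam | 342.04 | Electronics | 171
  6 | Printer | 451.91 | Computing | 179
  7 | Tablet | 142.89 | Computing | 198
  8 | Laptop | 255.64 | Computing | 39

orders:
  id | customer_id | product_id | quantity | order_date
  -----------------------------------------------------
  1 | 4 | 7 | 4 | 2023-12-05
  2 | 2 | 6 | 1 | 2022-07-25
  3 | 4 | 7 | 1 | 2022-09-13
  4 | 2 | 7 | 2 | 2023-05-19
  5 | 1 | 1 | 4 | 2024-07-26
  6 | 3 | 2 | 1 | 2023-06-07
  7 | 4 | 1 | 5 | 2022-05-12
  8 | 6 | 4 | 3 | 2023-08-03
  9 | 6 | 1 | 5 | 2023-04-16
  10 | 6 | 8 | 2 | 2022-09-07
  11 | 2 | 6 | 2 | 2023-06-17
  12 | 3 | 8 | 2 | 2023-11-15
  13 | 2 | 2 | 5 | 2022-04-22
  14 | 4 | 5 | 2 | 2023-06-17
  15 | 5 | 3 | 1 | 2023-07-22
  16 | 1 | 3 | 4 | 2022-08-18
SELECT c.id, p.name AS customer, c.quantity FROM orders c JOIN customers p ON c.customer_id = p.id

Execution result:
id | customer | quantity
1 | Bob Johnson | 4
2 | Olivia Brown | 1
3 | Bob Johnson | 1
4 | Olivia Brown | 2
5 | Noah Garcia | 4
6 | Bob Miller | 1
7 | Bob Johnson | 5
8 | Henry Davis | 3
9 | Henry Davis | 5
10 | Henry Davis | 2
11 | Olivia Brown | 2
12 | Bob Miller | 2
13 | Olivia Brown | 5
14 | Bob Johnson | 2
15 | Kate Garcia | 1
16 | Noah Garcia | 4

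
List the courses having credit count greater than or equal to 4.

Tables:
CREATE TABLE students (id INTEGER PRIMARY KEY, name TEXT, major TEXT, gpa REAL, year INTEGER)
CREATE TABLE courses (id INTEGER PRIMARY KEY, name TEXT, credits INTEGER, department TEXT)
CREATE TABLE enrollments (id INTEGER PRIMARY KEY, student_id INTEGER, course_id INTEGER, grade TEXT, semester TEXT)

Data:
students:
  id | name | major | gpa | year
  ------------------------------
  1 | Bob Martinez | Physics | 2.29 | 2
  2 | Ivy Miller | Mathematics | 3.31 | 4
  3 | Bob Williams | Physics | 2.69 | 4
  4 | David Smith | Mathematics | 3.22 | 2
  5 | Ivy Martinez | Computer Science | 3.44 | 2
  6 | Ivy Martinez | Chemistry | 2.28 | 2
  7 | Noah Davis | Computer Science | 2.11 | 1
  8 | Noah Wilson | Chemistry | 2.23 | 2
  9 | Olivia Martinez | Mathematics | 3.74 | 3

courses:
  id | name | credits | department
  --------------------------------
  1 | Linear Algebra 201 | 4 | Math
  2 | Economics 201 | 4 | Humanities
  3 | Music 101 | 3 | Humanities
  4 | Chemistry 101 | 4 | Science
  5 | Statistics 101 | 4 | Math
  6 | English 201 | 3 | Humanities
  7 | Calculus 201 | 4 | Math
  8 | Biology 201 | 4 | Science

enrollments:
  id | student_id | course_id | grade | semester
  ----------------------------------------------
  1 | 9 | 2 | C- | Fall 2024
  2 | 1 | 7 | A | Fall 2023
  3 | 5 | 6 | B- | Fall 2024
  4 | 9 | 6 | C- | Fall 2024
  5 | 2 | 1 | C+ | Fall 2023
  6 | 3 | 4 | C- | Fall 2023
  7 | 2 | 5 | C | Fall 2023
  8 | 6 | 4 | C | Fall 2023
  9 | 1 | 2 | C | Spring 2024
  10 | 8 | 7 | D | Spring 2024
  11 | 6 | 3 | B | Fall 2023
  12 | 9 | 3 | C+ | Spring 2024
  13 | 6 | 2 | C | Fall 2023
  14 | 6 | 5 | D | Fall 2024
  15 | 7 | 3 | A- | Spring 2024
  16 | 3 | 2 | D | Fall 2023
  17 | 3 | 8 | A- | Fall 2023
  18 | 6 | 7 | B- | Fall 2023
SELECT name, credits FROM courses WHERE credits >= 4

Execution result:
name | credits
Linear Algebra 201 | 4
Economics 201 | 4
Chemistry 101 | 4
Statistics 101 | 4
Calculus 201 | 4
Biology 201 | 4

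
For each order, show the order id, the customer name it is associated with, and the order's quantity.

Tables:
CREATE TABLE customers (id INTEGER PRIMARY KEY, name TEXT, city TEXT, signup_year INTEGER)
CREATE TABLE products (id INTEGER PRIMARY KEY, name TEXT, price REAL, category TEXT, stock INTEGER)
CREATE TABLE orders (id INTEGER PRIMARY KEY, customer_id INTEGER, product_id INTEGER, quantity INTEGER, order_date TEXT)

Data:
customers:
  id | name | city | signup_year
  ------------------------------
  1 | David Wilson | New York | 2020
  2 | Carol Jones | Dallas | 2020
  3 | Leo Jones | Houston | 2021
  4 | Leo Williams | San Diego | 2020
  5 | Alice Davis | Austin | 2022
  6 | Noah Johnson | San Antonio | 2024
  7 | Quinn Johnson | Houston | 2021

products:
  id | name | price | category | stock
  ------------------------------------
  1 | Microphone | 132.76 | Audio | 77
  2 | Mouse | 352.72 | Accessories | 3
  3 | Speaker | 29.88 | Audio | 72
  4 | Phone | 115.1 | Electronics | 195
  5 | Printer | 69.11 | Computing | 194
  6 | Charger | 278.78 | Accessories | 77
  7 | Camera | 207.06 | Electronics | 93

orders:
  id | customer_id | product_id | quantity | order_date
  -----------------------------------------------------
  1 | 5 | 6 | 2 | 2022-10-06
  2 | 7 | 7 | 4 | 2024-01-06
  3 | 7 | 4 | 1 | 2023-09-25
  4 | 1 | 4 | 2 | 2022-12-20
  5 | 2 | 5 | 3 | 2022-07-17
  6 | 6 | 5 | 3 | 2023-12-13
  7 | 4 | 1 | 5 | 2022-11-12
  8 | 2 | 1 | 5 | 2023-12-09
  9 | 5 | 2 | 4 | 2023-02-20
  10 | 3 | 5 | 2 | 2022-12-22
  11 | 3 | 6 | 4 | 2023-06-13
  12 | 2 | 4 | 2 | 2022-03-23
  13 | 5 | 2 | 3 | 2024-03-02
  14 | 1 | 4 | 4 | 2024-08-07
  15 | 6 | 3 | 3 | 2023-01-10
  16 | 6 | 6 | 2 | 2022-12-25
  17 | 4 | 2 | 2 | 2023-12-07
SELECT c.id, p.name AS customer, c.quantity FROM orders c JOIN customers p ON c.customer_id = p.id

Execution result:
id | customer | quantity
1 | Alice Davis | 2
2 | Quinn Johnson | 4
3 | Quinn Johnson | 1
4 | David Wilson | 2
5 | Carol Jones | 3
6 | Noah Johnson | 3
7 | Leo Williams | 5
8 | Carol Jones | 5
9 | Alice Davis | 4
10 | Leo Jones | 2
11 | Leo Jones | 4
12 | Carol Jones | 2
13 | Alice Davis | 3
14 | David Wilson | 4
15 | Noah Johnson | 3
16 | Noah Johnson | 2
17 | Leo Williams | 2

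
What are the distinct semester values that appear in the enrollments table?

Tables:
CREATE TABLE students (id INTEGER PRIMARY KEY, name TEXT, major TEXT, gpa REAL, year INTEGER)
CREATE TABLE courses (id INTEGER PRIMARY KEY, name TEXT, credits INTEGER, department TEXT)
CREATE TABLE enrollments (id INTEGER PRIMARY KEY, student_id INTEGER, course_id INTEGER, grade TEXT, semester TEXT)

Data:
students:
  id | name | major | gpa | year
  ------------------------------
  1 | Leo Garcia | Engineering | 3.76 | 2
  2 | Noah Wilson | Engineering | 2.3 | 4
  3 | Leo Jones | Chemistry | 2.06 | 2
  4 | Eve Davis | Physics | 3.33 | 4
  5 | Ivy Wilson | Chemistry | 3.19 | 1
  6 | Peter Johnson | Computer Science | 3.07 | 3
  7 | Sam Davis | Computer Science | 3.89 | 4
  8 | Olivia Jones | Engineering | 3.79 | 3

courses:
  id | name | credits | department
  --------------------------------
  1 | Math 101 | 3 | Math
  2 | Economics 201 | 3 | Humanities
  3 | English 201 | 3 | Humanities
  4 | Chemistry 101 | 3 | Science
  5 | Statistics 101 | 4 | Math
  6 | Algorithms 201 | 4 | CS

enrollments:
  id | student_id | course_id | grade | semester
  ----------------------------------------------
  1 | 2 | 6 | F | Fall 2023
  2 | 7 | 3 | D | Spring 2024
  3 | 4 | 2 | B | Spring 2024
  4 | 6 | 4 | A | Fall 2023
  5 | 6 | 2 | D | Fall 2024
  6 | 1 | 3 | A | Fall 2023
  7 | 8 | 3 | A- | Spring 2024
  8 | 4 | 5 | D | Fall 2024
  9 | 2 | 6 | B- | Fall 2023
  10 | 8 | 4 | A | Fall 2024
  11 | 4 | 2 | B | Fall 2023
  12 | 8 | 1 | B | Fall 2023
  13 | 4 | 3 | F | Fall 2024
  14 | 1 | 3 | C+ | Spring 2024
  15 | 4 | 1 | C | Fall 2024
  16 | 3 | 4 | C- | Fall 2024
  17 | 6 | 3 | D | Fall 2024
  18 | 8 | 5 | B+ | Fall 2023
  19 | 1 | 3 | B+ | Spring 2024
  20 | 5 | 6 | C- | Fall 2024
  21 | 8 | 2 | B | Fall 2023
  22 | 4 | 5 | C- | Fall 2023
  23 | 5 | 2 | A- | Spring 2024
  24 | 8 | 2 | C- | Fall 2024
SELECT DISTINCT semester FROM enrollments

Execution result:
semester
Fall 2023
Spring 2024
Fall 2024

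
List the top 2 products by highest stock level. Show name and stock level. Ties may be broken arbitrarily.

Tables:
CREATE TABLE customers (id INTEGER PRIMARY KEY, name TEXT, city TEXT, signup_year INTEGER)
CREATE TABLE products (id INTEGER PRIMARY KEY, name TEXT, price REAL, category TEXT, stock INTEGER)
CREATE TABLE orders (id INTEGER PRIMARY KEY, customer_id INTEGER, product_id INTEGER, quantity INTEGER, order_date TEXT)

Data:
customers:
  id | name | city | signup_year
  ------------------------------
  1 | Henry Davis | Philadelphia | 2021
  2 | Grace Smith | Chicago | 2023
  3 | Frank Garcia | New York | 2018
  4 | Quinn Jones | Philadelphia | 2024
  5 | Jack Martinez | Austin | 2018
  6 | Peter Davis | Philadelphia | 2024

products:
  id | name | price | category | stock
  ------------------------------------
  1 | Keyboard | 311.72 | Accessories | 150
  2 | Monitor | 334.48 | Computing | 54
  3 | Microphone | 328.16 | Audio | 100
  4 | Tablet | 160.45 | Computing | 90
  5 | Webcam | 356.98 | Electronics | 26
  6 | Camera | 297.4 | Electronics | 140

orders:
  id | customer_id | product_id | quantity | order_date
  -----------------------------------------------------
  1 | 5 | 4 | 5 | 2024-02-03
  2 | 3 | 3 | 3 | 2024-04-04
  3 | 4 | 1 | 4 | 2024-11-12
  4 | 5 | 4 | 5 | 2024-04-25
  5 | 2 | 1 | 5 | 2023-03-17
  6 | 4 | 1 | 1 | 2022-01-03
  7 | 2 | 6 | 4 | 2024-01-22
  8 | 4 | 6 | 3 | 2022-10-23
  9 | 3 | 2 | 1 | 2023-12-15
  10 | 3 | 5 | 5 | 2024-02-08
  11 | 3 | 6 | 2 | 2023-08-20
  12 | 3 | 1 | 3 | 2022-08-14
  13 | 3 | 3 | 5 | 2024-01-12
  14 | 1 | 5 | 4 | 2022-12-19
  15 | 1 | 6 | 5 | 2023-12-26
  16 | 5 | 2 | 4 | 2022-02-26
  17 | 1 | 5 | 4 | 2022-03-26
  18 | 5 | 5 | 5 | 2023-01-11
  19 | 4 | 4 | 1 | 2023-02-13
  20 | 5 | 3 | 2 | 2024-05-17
SELECT name, stock FROM products ORDER BY stock DESC LIMIT 2

Execution result:
name | stock
Keyboard | 150
Camera | 140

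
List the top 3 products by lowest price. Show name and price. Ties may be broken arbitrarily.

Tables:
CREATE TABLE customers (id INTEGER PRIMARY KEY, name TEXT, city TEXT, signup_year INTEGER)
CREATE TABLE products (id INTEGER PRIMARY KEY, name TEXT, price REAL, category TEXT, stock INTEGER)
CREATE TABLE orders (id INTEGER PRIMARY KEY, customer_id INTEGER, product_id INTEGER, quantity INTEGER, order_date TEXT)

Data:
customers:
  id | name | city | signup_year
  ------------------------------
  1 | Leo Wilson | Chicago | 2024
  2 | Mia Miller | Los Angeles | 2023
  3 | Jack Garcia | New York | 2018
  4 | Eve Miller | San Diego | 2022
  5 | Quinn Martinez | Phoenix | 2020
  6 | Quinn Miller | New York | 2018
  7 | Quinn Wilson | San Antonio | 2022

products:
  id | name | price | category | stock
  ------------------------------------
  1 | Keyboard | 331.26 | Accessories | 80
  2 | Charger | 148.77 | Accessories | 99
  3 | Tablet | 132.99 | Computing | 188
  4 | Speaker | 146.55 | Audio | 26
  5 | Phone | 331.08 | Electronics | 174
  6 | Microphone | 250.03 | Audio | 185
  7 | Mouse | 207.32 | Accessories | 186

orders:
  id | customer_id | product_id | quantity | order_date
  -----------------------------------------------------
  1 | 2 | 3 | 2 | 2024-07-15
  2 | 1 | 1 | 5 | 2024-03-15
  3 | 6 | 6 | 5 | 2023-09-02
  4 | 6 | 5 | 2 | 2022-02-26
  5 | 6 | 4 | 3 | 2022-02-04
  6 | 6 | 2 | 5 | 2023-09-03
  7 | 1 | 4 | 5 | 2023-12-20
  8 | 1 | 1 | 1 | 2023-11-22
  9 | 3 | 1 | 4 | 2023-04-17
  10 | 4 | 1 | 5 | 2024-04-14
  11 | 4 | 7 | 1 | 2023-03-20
SELECT name, price FROM products ORDER BY price ASC LIMIT 3

Execution result:
name | price
Tablet | 132.99
Speaker | 146.55
Charger | 148.77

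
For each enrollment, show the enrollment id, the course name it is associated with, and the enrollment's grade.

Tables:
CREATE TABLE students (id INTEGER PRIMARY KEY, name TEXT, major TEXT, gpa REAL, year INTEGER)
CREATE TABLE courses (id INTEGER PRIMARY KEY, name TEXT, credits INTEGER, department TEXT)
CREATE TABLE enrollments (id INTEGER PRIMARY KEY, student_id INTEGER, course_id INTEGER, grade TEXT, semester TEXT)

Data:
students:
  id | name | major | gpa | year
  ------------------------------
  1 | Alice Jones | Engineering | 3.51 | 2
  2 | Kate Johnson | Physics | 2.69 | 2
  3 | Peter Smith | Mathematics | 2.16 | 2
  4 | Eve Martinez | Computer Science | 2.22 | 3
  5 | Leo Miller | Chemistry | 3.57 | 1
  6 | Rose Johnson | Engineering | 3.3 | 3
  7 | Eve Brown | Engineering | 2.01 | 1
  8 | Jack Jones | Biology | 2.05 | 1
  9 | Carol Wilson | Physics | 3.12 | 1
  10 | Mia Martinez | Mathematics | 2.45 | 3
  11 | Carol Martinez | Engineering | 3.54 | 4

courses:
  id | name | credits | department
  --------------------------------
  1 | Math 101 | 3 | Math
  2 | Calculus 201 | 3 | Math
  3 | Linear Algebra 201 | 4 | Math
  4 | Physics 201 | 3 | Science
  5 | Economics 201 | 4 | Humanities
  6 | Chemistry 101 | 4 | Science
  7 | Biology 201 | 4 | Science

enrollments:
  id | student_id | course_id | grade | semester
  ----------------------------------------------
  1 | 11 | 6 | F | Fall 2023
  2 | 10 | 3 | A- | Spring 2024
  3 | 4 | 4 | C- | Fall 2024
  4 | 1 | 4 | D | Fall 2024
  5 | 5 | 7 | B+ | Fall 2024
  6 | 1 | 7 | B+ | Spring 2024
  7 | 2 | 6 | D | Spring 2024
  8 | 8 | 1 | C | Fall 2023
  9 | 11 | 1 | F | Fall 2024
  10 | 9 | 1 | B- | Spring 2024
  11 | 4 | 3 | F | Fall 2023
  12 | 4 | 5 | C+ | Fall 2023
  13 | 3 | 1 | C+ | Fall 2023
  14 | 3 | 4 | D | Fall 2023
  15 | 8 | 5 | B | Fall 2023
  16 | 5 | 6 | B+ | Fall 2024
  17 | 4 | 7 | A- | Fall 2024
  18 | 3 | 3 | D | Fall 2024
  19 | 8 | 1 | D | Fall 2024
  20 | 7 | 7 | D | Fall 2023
SELECT c.id, p.name AS course, c.grade FROM enrollments c JOIN courses p ON c.course_id = p.id

Execution result:
id | course | grade
1 | Chemistry 101 | F
2 | Linear Algebra 201 | A-
3 | Physics 201 | C-
4 | Physics 201 | D
5 | Biology 201 | B+
6 | Biology 201 | B+
7 | Chemistry 101 | D
8 | Math 101 | C
9 | Math 101 | F
10 | Math 101 | B-
11 | Linear Algebra 201 | F
12 | Economics 201 | C+
13 | Math 101 | C+
14 | Physics 201 | D
15 | Economics 201 | B
16 | Chemistry 101 | B+
17 | Biology 201 | A-
18 | Linear Algebra 201 | D
19 | Math 101 | D
20 | Biology 201 | D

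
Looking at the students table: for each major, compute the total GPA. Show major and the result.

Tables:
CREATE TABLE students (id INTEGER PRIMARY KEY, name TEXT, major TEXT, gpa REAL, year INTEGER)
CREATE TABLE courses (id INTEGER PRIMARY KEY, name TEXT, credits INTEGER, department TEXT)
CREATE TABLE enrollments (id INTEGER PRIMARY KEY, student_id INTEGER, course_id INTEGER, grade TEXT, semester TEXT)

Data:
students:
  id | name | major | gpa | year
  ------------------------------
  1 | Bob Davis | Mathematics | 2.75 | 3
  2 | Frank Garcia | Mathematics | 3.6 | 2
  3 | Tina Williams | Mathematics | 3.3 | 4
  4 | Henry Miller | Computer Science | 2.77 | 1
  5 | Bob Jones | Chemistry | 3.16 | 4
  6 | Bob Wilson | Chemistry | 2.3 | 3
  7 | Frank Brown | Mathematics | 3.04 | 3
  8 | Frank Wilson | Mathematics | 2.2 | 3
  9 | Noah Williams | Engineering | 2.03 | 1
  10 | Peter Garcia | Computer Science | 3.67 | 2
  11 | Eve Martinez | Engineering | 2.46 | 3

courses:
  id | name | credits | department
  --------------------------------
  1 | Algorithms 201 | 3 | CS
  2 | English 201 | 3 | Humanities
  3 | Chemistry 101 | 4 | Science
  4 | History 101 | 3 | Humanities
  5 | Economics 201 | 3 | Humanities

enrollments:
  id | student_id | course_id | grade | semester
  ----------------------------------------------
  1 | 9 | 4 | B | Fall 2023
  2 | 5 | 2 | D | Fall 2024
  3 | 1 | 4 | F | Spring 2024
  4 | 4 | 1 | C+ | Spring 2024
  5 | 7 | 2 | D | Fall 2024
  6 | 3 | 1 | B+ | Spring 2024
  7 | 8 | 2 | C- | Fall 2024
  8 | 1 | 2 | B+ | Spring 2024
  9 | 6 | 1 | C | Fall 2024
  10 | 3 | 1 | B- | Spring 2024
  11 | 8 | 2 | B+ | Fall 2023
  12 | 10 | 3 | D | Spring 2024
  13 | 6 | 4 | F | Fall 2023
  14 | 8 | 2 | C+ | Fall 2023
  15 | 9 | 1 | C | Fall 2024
SELECT major, SUM(gpa) AS sum_gpa FROM students GROUP BY major

Execution result:
major | sum_gpa
Chemistry | 5.46
Computer Science | 6.44
Engineering | 4.49
Mathematics | 14.89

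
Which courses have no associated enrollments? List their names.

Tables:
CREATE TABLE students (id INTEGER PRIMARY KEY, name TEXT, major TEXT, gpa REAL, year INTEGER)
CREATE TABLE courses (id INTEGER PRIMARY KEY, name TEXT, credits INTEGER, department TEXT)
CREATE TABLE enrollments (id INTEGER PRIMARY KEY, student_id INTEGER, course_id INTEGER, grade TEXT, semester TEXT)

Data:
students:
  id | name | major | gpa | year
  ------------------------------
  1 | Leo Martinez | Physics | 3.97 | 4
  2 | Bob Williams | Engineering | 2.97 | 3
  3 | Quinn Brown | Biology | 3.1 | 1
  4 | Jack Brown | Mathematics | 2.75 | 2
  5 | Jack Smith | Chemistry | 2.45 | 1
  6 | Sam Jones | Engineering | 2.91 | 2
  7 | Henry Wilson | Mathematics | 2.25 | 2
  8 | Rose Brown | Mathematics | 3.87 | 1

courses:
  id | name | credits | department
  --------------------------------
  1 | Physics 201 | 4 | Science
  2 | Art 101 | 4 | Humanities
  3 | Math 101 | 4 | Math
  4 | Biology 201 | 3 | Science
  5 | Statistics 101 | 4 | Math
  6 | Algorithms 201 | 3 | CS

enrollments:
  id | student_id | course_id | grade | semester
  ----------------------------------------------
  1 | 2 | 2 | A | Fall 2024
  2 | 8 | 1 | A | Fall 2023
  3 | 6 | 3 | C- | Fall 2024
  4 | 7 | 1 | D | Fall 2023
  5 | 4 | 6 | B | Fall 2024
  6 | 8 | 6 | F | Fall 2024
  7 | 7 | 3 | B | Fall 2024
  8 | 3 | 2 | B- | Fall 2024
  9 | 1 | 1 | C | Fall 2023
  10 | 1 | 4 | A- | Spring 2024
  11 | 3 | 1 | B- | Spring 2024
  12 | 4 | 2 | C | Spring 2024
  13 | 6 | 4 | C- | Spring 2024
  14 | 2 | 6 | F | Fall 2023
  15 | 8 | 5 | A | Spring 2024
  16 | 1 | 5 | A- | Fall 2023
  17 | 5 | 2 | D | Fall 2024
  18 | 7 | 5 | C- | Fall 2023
SELECT p.name FROM courses p LEFT JOIN enrollments c ON c.course_id = p.id WHERE c.id IS NULL

Execution result:
(no rows)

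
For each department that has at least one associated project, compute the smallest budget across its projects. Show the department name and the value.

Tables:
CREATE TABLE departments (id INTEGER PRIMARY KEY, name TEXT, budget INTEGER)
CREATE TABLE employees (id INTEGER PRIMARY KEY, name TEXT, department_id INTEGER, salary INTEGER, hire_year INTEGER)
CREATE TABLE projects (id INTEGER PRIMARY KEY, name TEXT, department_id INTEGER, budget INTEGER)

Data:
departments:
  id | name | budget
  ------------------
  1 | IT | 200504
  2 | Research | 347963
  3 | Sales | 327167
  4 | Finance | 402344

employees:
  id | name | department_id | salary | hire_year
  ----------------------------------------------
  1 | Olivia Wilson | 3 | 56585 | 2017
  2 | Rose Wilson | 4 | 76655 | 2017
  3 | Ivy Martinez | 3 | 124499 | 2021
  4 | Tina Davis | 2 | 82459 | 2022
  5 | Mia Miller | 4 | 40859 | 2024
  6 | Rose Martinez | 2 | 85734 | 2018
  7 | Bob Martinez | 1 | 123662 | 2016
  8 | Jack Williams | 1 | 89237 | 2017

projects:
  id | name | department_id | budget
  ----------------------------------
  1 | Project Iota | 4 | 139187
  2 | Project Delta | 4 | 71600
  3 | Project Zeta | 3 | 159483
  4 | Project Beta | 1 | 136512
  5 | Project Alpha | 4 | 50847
SELECT p.name, MIN(c.budget) AS min_budget FROM projects c JOIN departments p ON c.department_id = p.id GROUP BY p.id, p.name

Execution result:
name | min_budget
IT | 136512
Sales | 159483
Finance | 50847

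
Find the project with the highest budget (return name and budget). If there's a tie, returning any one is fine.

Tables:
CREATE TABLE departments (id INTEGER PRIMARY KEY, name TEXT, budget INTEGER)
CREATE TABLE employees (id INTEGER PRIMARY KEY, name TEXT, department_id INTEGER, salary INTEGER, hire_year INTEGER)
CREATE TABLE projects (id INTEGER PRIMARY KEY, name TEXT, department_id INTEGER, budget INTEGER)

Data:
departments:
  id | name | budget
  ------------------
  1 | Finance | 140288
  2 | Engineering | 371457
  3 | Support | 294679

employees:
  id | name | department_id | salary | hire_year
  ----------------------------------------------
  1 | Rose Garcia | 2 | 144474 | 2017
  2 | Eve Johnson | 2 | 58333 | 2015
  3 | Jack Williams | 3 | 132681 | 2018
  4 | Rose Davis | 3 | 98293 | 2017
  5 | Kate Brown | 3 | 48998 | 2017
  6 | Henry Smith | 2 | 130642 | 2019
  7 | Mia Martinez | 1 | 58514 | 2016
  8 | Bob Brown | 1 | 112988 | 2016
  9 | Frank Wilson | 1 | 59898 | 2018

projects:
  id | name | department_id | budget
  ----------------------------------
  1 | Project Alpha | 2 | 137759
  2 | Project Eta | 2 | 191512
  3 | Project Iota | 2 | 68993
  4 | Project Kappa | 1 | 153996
SELECT name, budget FROM projects ORDER BY budget DESC LIMIT 1

Execution result:
name | budget
Project Eta | 191512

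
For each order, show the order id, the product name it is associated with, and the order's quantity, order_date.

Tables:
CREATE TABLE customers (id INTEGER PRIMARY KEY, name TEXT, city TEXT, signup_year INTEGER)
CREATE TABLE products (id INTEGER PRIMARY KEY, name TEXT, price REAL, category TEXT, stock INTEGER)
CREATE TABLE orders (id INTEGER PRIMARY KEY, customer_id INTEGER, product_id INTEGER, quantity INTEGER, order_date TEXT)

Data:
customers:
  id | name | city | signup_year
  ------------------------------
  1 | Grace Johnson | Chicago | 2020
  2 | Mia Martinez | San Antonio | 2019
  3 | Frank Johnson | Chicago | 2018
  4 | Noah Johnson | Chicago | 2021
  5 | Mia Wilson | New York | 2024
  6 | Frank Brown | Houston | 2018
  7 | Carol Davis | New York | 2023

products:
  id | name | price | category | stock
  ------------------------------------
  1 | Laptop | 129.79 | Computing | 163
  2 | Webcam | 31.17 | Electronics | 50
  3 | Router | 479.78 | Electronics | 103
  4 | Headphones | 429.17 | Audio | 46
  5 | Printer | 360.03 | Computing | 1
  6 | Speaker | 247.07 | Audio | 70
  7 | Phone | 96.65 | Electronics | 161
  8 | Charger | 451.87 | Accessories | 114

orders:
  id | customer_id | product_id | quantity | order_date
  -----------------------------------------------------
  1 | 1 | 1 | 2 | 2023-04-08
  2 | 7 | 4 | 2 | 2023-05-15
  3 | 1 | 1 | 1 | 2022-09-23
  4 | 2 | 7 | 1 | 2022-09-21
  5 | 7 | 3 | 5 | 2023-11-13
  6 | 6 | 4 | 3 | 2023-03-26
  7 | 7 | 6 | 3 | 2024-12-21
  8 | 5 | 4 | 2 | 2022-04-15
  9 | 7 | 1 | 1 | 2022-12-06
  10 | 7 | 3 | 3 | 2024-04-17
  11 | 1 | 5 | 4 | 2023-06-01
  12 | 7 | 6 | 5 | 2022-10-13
SELECT c.id, p.name AS product, c.quantity, c.order_date FROM orders c JOIN products p ON c.product_id = p.id

Execution result:
id | product | quantity | order_date
1 | Laptop | 2 | 2023-04-08
2 | Headphones | 2 | 2023-05-15
3 | Laptop | 1 | 2022-09-23
4 | Phone | 1 | 2022-09-21
5 | Router | 5 | 2023-11-13
6 | Headphones | 3 | 2023-03-26
7 | Speaker | 3 | 2024-12-21
8 | Headphones | 2 | 2022-04-15
9 | Laptop | 1 | 2022-12-06
10 | Router | 3 | 2024-04-17
11 | Printer | 4 | 2023-06-01
12 | Speaker | 5 | 2022-10-13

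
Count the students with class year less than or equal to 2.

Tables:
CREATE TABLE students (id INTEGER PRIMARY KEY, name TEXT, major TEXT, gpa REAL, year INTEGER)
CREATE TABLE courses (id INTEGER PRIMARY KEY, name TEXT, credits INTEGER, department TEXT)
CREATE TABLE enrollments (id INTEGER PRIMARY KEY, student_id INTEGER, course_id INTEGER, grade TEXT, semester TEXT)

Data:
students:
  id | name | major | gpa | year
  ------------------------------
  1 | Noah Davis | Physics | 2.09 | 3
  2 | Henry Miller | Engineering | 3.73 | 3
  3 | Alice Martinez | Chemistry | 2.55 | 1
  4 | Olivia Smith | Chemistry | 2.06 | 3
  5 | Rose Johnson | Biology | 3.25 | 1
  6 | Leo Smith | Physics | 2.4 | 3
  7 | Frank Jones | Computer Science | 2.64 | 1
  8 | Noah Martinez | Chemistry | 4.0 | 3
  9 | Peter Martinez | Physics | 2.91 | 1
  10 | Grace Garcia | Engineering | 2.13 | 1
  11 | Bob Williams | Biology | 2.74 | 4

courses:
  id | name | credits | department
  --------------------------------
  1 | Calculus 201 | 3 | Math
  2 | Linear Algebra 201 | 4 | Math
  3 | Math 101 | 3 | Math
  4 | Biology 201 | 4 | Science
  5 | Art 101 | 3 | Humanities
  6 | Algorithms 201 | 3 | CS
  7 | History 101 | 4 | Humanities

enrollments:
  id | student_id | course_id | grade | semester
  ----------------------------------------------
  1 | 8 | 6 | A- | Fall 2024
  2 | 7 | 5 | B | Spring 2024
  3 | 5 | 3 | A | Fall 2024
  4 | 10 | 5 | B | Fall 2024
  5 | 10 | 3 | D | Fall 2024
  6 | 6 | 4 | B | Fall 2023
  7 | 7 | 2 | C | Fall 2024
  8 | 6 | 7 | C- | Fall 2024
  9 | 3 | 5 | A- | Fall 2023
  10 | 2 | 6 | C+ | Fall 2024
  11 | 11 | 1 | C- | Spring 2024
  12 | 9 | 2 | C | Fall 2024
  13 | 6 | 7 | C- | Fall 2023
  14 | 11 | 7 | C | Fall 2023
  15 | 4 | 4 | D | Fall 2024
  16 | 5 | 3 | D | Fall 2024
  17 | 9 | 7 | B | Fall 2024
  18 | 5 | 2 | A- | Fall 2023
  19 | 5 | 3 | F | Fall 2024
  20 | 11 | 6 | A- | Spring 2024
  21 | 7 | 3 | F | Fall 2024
SELECT COUNT(*) FROM students WHERE year <= 2

Execution result:
5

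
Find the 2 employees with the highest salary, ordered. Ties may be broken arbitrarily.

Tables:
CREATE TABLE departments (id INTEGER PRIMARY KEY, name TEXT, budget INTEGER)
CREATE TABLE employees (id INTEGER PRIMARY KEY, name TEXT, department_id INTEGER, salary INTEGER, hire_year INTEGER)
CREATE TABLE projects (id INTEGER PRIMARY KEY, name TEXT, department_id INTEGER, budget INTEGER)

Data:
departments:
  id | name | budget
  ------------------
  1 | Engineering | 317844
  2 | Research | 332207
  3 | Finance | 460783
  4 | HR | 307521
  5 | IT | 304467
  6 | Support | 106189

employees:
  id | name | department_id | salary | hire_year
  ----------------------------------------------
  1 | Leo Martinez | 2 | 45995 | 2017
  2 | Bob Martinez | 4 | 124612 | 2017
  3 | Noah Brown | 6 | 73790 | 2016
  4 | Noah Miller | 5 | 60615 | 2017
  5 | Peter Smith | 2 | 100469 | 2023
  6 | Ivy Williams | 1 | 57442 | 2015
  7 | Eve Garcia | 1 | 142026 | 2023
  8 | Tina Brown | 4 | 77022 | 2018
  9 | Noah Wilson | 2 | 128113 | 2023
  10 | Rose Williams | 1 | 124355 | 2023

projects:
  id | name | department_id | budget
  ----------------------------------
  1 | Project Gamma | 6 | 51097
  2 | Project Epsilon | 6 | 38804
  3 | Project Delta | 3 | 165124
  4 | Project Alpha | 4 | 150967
SELECT name, salary FROM employees ORDER BY salary DESC LIMIT 2

Execution result:
name | salary
Eve Garcia | 142026
Noah Wilson | 128113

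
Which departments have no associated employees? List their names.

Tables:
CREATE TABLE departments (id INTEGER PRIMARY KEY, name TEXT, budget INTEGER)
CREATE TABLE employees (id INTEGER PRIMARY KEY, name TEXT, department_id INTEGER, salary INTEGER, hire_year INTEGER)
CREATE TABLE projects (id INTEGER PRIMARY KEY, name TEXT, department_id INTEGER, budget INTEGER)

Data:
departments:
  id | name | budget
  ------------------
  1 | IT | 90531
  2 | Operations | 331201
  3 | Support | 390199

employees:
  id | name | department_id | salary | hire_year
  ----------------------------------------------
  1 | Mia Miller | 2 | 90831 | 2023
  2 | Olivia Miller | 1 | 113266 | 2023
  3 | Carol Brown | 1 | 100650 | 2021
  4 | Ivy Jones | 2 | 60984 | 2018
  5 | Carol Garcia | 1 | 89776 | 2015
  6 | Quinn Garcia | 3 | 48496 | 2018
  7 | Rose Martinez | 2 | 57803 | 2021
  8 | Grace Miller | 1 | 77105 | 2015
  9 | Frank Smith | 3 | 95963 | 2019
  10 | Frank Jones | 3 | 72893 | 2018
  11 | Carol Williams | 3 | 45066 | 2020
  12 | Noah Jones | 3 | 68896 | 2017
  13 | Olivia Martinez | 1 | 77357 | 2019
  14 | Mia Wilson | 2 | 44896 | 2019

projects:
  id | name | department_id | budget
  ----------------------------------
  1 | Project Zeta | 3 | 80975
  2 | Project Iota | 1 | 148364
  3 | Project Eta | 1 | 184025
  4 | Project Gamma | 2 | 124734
SELECT p.name FROM departments p LEFT JOIN employees c ON c.department_id = p.id WHERE c.id IS NULL

Execution result:
(no rows)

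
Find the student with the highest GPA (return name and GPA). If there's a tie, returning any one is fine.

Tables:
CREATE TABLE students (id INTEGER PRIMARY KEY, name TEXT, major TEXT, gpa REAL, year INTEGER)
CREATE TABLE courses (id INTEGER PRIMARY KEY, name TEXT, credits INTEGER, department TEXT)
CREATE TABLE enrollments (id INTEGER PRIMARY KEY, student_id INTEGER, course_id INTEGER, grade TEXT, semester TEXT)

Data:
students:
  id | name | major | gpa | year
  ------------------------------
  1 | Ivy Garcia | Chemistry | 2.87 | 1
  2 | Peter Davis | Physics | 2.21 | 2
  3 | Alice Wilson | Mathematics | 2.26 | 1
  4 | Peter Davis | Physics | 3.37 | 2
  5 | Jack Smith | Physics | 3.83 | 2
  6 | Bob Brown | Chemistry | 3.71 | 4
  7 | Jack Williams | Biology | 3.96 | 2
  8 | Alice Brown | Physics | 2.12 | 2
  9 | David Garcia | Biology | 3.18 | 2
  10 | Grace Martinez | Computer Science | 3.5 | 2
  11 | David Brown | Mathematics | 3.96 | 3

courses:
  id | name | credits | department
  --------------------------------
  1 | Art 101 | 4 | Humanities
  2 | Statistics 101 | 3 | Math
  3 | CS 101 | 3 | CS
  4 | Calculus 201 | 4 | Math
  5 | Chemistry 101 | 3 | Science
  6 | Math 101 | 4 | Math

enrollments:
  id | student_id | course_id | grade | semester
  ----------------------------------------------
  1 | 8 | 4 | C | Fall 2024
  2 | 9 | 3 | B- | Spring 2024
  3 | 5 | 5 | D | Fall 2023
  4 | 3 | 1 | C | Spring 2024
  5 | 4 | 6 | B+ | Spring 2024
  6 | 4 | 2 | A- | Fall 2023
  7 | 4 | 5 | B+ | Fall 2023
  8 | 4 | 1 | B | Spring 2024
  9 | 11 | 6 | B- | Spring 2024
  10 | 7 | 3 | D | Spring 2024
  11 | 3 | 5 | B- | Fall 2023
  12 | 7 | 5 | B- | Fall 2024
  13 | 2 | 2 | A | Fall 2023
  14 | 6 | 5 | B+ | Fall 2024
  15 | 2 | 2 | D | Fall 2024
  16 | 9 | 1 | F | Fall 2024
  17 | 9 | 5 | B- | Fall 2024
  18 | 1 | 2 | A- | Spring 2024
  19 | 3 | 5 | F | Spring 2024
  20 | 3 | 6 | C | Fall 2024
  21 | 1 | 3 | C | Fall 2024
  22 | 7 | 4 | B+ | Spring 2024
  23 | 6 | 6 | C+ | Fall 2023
SELECT name, gpa FROM students ORDER BY gpa DESC LIMIT 1

Execution result:
name | gpa
Jack Williams | 3.96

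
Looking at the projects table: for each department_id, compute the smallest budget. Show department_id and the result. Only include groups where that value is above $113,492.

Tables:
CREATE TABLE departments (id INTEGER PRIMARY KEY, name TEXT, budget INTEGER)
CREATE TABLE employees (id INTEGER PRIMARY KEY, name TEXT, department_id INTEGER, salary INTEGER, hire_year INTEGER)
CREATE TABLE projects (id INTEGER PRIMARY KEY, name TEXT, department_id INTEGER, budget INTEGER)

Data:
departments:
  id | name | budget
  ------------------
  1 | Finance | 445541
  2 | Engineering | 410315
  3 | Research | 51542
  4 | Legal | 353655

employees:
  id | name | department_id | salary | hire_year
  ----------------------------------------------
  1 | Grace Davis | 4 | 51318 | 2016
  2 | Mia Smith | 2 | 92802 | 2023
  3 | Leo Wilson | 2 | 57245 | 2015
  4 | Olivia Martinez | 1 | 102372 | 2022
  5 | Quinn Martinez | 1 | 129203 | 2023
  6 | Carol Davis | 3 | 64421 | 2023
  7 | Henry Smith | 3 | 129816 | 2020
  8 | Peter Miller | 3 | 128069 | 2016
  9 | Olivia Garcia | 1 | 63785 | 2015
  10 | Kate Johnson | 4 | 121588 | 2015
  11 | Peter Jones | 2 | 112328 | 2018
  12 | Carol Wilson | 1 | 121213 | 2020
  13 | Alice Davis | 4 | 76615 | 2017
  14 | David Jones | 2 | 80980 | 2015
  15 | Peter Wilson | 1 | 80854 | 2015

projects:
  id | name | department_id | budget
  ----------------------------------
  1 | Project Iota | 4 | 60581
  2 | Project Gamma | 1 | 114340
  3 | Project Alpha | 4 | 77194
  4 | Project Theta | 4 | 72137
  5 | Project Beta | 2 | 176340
SELECT department_id, MIN(budget) AS min_budget FROM projects GROUP BY department_id HAVING MIN(budget) > 113492

Execution result:
department_id | min_budget
1 | 114340
2 | 176340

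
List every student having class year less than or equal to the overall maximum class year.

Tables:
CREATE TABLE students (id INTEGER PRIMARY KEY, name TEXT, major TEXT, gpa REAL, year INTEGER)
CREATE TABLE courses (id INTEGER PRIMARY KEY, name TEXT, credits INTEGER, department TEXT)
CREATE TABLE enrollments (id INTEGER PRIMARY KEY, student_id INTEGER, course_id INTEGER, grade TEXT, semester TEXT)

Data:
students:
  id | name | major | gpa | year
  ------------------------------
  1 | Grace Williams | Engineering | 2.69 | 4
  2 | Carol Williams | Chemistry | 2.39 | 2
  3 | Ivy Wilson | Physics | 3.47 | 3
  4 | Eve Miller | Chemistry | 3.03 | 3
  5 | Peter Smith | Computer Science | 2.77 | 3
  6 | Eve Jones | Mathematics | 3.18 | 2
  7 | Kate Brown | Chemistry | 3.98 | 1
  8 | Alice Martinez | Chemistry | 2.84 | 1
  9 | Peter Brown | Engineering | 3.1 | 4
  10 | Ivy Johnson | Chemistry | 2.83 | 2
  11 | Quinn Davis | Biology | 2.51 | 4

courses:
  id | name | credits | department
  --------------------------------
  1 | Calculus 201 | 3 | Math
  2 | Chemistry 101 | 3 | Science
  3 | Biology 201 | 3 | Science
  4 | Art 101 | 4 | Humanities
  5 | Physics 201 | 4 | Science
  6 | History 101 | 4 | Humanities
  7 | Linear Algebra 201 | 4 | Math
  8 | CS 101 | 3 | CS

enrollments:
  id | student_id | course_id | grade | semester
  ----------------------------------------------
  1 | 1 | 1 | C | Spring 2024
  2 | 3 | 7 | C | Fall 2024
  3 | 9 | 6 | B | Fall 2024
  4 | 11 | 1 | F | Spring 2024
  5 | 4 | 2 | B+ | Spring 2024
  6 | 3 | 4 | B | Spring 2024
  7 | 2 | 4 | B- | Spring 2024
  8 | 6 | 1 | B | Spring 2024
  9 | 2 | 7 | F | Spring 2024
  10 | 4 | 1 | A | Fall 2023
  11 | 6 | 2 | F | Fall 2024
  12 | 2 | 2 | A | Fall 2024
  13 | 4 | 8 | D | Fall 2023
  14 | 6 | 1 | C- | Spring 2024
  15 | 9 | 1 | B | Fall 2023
SELECT name, year FROM students WHERE year <= (SELECT MAX(year) FROM students)

Execution result:
name | year
Grace Williams | 4
Carol Williams | 2
Ivy Wilson | 3
Eve Miller | 3
Peter Smith | 3
Eve Jones | 2
Kate Brown | 1
Alice Martinez | 1
Peter Brown | 4
Ivy Johnson | 2
Quinn Davis | 4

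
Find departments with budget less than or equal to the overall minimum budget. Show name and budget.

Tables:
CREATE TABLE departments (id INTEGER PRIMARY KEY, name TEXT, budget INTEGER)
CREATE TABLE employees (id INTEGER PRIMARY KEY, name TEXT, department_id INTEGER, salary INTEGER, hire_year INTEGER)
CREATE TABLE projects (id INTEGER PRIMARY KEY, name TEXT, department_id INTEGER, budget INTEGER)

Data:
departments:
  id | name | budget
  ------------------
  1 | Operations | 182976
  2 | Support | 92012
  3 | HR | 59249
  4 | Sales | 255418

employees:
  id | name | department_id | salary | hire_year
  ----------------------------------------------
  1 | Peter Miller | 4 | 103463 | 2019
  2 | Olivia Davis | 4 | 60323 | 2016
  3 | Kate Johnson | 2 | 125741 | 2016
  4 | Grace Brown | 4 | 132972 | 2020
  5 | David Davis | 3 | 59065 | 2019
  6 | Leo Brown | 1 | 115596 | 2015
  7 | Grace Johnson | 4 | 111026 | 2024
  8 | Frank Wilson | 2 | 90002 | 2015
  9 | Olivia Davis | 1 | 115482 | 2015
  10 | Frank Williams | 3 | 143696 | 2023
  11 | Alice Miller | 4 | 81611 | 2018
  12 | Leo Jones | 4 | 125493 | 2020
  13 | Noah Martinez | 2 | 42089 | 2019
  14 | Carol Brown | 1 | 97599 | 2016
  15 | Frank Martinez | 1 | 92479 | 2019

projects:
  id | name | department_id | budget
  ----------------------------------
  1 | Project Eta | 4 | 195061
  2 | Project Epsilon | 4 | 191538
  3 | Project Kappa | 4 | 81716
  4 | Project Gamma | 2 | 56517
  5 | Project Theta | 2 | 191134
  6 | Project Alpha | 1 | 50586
SELECT name, budget FROM departments WHERE budget <= (SELECT MIN(budget) FROM departments)

Execution result:
name | budget
HR | 59249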